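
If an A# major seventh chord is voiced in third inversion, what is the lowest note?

G##

A# major seventh is A#–C##–E#–G##. Third inversion places the seventh in the bass: G##.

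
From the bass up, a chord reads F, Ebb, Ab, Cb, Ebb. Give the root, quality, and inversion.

The distinct note names are F, Ebb, Ab, Cb. Stacked in thirds they read F–Ab–Cb–Ebb, which is a diminished seventh chord on F.
The lowest note is F, the root of the chord, so this is root position (figured bass 7).

F diminished seventh, root position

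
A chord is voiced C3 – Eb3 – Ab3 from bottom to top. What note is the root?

Ab

Reordering C, Eb, Ab into stacked thirds gives Ab–C–Eb; the bottom of that stack, Ab, is the root.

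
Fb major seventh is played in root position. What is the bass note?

In root position the root is lowest. For Fb major seventh (Fb–Ab–Cb–Eb) that is Fb.

Fb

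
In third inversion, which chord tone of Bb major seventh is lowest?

The seventh of Bb major seventh (Bb–D–F–A) is A; that is the bass in third inversion.

A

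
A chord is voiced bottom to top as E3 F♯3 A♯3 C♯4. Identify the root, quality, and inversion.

F# dominant seventh, third inversion

The distinct note names are E, F#, A#, C#. Stacked in thirds they read F#–A#–C#–E, which is a dominant seventh chord on F#.
With the seventh (E) in the bass, the chord is in third inversion (figured bass 4/2).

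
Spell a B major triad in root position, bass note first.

Spelling B major: B–D#–F#. In root position the root is bass, giving B, D#, F# from the bottom.

B, D#, F#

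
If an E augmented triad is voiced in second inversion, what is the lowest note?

B#

In second inversion the fifth is lowest. For E augmented (E–G#–B#) that is B#.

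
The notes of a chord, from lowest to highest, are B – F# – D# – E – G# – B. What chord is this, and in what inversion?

The pitch classes B, F#, D#, E, G# arrange in thirds as E–G#–B–D#–F#: an E major ninth chord.
B is the fifth of E major ninth; fifth in the bass means second inversion.

E major ninth, second inversion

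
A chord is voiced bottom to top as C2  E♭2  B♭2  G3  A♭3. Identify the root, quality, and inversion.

The distinct note names are C, Eb, Bb, G, Ab. Stacked in thirds they read Ab–C–Eb–G–Bb, which is a major ninth chord on Ab.
With the third (C) in the bass, the chord is in first inversion.

Ab major ninth, first inversion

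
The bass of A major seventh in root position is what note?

In root position the root is lowest. For A major seventh (A–C#–E–G#) that is A.

A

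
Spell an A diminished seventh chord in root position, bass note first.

A, C, Eb, Gb

The chord tones are A–C–Eb–Gb. With the root (A) lowest for root position: A, C, Eb, Gb.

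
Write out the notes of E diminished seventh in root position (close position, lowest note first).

The chord tones are E–G–Bb–Db. With the root (E) lowest for root position: E, G, Bb, Db.

E, G, Bb, Db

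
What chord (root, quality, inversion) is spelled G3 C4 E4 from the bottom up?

C major, second inversion

The distinct note names are G, C, E. Stacked in thirds they read C–E–G, which is a major triad on C.
With the fifth (G) in the bass, the chord is in second inversion (figured bass 6/4).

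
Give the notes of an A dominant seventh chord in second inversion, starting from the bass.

A dominant seventh is A–C#–E–G. Second inversion puts the fifth (E) in the bass, with the remaining tones above: E, G, A, C#.

E, G, A, C#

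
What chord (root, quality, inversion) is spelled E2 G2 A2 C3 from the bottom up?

Reducing to letter names: E, G, A, C. These stack in thirds as A–C–E–G — an A minor seventh chord.
With the fifth (E) in the bass, the chord is in second inversion (figured bass 4/3).

A minor seventh, second inversion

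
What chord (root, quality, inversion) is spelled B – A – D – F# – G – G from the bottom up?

G major ninth, first inversion

The distinct note names are B, A, D, F#, G. Stacked in thirds they read G–B–D–F#–A, which is a major ninth chord on G.
B is the third of G major ninth; third in the bass means first inversion.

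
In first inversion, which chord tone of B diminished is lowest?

In first inversion the third is lowest. For B diminished (B–D–F) that is D.

D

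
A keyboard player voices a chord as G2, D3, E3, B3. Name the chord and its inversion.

E minor seventh, first inversion

Reducing to letter names: G, D, E, B. These stack in thirds as E–G–B–D — an E minor seventh chord.
With the third (G) in the bass, the chord is in first inversion (figured bass 6/5).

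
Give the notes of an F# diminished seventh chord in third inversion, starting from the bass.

Spelling F# diminished seventh: F#–A–C–Eb. In third inversion the seventh is bass, giving Eb, F#, A, C from the bottom.

Eb, F#, A, C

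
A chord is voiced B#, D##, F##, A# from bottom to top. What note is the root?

The distinct letter names are B#, D##, F##, A#. Arranged as a stack of thirds they read B#–D##–F##–A#, so B# is the root (a B# dominant seventh chord).

B#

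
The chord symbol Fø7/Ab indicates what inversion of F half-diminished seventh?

first inversion

Fø7/Ab means F half-diminished seventh with Ab in the bass. Ab is the third of F half-diminished seventh (F–Ab–Cb–Eb), so this is first inversion.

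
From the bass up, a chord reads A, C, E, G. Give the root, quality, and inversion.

The distinct note names are A, C, E, G. Stacked in thirds they read A–C–E–G, which is a minor seventh chord on A.
The lowest note is A, the root of the chord, so this is root position (figured bass 7).

A minor seventh, root position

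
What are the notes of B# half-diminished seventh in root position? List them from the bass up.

B#, D#, F#, A#

Spelling B# half-diminished seventh: B#–D#–F#–A#. In root position the root is bass, giving B#, D#, F#, A# from the bottom.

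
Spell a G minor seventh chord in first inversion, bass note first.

Bb, D, F, G

G minor seventh is G–Bb–D–F. First inversion puts the third (Bb) in the bass, with the remaining tones above: Bb, D, F, G.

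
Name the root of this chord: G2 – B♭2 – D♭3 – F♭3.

G

Reordering G, Bb, Db, Fb into stacked thirds gives G–Bb–Db–Fb; the bottom of that stack, G, is the root.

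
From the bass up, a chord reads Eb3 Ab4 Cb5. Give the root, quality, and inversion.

Ab minor, second inversion

The distinct note names are Eb, Ab, Cb. Stacked in thirds they read Ab–Cb–Eb, which is a minor triad on Ab.
The lowest note is Eb, the fifth of the chord, so this is second inversion (figured bass 6/4).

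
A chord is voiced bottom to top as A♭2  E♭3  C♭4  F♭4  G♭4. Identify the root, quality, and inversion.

The pitch classes Ab, Eb, Cb, Fb, Gb arrange in thirds as Fb–Ab–Cb–Eb–Gb: an Fb major ninth chord.
With the third (Ab) in the bass, the chord is in first inversion.

Fb major ninth, first inversion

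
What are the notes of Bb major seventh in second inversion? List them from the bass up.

F, A, Bb, D

Bb major seventh is Bb–D–F–A. Second inversion puts the fifth (F) in the bass, with the remaining tones above: F, A, Bb, D.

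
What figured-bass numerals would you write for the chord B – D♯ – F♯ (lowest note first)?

5/3

The notes B, D#, F# stack in thirds as B–D#–F# — a B major triad. The bass B is the root, so this is root position: figured 5/3.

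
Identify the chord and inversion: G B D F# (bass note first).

G major seventh, root position

The pitch classes G, B, D, F# arrange in thirds as G–B–D–F#: a G major seventh chord.
G is the root of G major seventh; root in the bass means root position (figured bass 7).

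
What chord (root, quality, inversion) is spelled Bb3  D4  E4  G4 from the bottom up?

E half-diminished seventh, second inversion

The pitch classes Bb, D, E, G arrange in thirds as E–G–Bb–D: an E half-diminished seventh chord.
Bb is the fifth of E half-diminished seventh; fifth in the bass means second inversion (figured bass 4/3).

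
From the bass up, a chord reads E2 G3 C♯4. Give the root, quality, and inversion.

The pitch classes E, G, C# arrange in thirds as C#–E–G: a C# diminished triad.
The lowest note is E, the third of the chord, so this is first inversion (figured bass 6).

C# diminished, first inversion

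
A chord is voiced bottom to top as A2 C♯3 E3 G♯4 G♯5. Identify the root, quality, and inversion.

A major seventh, root position

Reducing to letter names: A, C#, E, G#. These stack in thirds as A–C#–E–G# — an A major seventh chord.
A is the root of A major seventh; root in the bass means root position (figured bass 7).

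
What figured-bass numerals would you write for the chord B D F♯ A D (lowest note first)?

The notes B, D, F#, A stack in thirds as B–D–F#–A — a B minor seventh chord. The bass B is the root, so this is root position: figured 7.

7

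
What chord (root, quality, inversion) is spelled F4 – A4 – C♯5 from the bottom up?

The pitch classes F, A, C# arrange in thirds as F–A–C#: an F augmented triad.
The lowest note is F, the root of the chord, so this is root position (figured bass 5/3).

F augmented, root position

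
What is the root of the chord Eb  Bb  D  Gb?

Eb

Reordering Eb, Bb, D, Gb into stacked thirds gives Eb–Gb–Bb–D; the bottom of that stack, Eb, is the root.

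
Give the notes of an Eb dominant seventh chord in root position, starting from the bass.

Eb, G, Bb, Db

The chord tones are Eb–G–Bb–Db. With the root (Eb) lowest for root position: Eb, G, Bb, Db.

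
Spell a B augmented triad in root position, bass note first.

The chord tones are B–D#–F##. With the root (B) lowest for root position: B, D#, F##.

B, D#, F##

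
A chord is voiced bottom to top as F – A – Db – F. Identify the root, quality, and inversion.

Db augmented, first inversion

The pitch classes F, A, Db arrange in thirds as Db–F–A: a Db augmented triad.
With the third (F) in the bass, the chord is in first inversion (figured bass 6).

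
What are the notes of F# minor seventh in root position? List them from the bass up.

The chord tones are F#–A–C#–E. With the root (F#) lowest for root position: F#, A, C#, E.

F#, A, C#, E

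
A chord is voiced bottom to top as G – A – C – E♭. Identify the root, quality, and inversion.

Reducing to letter names: G, A, C, Eb. These stack in thirds as A–C–Eb–G — an A half-diminished seventh chord.
With the seventh (G) in the bass, the chord is in third inversion (figured bass 4/2).

A half-diminished seventh, third inversion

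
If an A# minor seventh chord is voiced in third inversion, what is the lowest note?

G#

In third inversion the seventh is lowest. For A# minor seventh (A#–C#–E#–G#) that is G#.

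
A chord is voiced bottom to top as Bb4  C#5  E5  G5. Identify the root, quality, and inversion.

C# diminished seventh, third inversion

The distinct note names are Bb, C#, E, G. Stacked in thirds they read C#–E–G–Bb, which is a diminished seventh chord on C#.
The lowest note is Bb, the seventh of the chord, so this is third inversion (figured bass 4/2).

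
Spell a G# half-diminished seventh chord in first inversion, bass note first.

Spelling G# half-diminished seventh: G#–B–D–F#. In first inversion the third is bass, giving B, D, F#, G# from the bottom.

B, D, F#, G#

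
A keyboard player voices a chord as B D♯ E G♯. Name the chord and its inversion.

E major seventh, second inversion

The distinct note names are B, D#, E, G#. Stacked in thirds they read E–G#–B–D#, which is a major seventh chord on E.
B is the fifth of E major seventh; fifth in the bass means second inversion (figured bass 4/3).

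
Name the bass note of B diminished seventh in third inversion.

Ab

In third inversion the seventh is lowest. For B diminished seventh (B–D–F–Ab) that is Ab.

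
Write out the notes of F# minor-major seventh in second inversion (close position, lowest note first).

C#, E#, F#, A

F# minor-major seventh is F#–A–C#–E#. Second inversion puts the fifth (C#) in the bass, with the remaining tones above: C#, E#, F#, A.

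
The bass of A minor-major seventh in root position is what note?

A minor-major seventh is A–C–E–G#. Root position places the root in the bass: A.

A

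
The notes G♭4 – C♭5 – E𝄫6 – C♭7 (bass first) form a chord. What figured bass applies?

The notes Gb, Cb, Ebb stack in thirds as Cb–Ebb–Gb — a Cb minor triad. The bass Gb is the fifth, so this is second inversion: figured 6/4.

6/4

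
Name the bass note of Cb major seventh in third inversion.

Bb

In third inversion the seventh is lowest. For Cb major seventh (Cb–Eb–Gb–Bb) that is Bb.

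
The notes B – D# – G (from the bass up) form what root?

The distinct letter names are B, D#, G. Arranged as a stack of thirds they read G–B–D#, so G is the root (a G augmented triad).

G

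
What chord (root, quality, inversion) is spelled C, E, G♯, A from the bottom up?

A minor-major seventh, first inversion

Reducing to letter names: C, E, G#, A. These stack in thirds as A–C–E–G# — an A minor-major seventh chord.
C is the third of A minor-major seventh; third in the bass means first inversion (figured bass 6/5).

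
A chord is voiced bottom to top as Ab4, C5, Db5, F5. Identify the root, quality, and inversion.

Db major seventh, second inversion

The distinct note names are Ab, C, Db, F. Stacked in thirds they read Db–F–Ab–C, which is a major seventh chord on Db.
The lowest note is Ab, the fifth of the chord, so this is second inversion (figured bass 4/3).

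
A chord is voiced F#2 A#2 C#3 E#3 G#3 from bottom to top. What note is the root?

Reordering F#, A#, C#, E#, G# into stacked thirds gives F#–A#–C#–E#–G#; the bottom of that stack, F#, is the root.

F#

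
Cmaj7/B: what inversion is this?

Cmaj7/B means C major seventh with B in the bass. B is the seventh of C major seventh (C–E–G–B), so this is third inversion.

third inversion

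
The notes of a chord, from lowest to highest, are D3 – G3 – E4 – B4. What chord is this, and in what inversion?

The distinct note names are D, G, E, B. Stacked in thirds they read E–G–B–D, which is a minor seventh chord on E.
D is the seventh of E minor seventh; seventh in the bass means third inversion (figured bass 4/2).

E minor seventh, third inversion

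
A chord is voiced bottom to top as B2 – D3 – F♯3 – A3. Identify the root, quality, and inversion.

B minor seventh, root position

Reducing to letter names: B, D, F#, A. These stack in thirds as B–D–F#–A — a B minor seventh chord.
With the root (B) in the bass, the chord is in root position (figured bass 7).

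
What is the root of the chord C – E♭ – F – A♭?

Reordering C, Eb, F, Ab into stacked thirds gives F–Ab–C–Eb; the bottom of that stack, F, is the root.

F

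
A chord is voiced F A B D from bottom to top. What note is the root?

The distinct letter names are F, A, B, D. Arranged as a stack of thirds they read B–D–F–A, so B is the root (a B half-diminished seventh chord).

B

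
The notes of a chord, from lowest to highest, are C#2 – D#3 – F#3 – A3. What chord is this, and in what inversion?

The distinct note names are C#, D#, F#, A. Stacked in thirds they read D#–F#–A–C#, which is a half-diminished seventh chord on D#.
The lowest note is C#, the seventh of the chord, so this is third inversion (figured bass 4/2).

D# half-diminished seventh, third inversion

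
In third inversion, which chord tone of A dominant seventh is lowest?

In third inversion the seventh is lowest. For A dominant seventh (A–C#–E–G) that is G.

G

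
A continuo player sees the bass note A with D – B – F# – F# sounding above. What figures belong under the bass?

4/2

The notes A, D, B, F# stack in thirds as B–D–F#–A — a B minor seventh chord. The bass A is the seventh, so this is third inversion: figured 4/2.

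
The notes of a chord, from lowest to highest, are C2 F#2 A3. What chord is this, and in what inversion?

Reducing to letter names: C, F#, A. These stack in thirds as F#–A–C — an F# diminished triad.
C is the fifth of F# diminished; fifth in the bass means second inversion (figured bass 6/4).

F# diminished, second inversion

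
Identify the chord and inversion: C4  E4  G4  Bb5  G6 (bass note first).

The distinct note names are C, E, G, Bb. Stacked in thirds they read C–E–G–Bb, which is a dominant seventh chord on C.
C is the root of C dominant seventh; root in the bass means root position (figured bass 7).

C dominant seventh, root position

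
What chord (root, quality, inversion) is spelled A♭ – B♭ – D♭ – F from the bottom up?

The pitch classes Ab, Bb, Db, F arrange in thirds as Bb–Db–F–Ab: a Bb minor seventh chord.
Ab is the seventh of Bb minor seventh; seventh in the bass means third inversion (figured bass 4/2).

Bb minor seventh, third inversion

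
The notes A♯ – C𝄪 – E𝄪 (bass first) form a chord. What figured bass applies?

The notes A#, C##, E## stack in thirds as A#–C##–E## — an A# augmented triad. The bass A# is the root, so this is root position: figured 5/3.

5/3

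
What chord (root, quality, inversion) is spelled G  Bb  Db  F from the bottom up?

Reducing to letter names: G, Bb, Db, F. These stack in thirds as G–Bb–Db–F — a G half-diminished seventh chord.
The lowest note is G, the root of the chord, so this is root position (figured bass 7).

G half-diminished seventh, root position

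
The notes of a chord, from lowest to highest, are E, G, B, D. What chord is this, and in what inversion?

E minor seventh, root position

The distinct note names are E, G, B, D. Stacked in thirds they read E–G–B–D, which is a minor seventh chord on E.
E is the root of E minor seventh; root in the bass means root position (figured bass 7).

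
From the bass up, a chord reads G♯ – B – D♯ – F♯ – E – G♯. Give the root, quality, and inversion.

E major ninth, first inversion

The pitch classes G#, B, D#, F#, E arrange in thirds as E–G#–B–D#–F#: an E major ninth chord.
With the third (G#) in the bass, the chord is in first inversion.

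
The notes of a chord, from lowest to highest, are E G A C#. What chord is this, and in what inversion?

The distinct note names are E, G, A, C#. Stacked in thirds they read A–C#–E–G, which is a dominant seventh chord on A.
The lowest note is E, the fifth of the chord, so this is second inversion (figured bass 4/3).

A dominant seventh, second inversion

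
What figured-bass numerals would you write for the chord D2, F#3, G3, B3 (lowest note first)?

4/3

The notes D, F#, G, B stack in thirds as G–B–D–F# — a G major seventh chord. The bass D is the fifth, so this is second inversion: figured 4/3.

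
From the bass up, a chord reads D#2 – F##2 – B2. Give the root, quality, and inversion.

B augmented, first inversion

The distinct note names are D#, F##, B. Stacked in thirds they read B–D#–F##, which is an augmented triad on B.
D# is the third of B augmented; third in the bass means first inversion (figured bass 6).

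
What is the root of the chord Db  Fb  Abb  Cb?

Db, Fb, Abb, Cb are the tones of a Db half-diminished seventh chord (Db–Fb–Abb–Cb), making Db the root.

Db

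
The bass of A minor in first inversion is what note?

A minor is A–C–E. First inversion places the third in the bass: C.

C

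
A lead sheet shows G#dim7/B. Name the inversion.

first inversion

G#dim7/B means G# diminished seventh with B in the bass. B is the third of G# diminished seventh (G#–B–D–F), so this is first inversion.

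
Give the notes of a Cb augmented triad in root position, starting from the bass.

Spelling Cb augmented: Cb–Eb–G. In root position the root is bass, giving Cb, Eb, G from the bottom.

Cb, Eb, G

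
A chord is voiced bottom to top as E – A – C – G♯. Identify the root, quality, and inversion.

A minor-major seventh, second inversion

Reducing to letter names: E, A, C, G#. These stack in thirds as A–C–E–G# — an A minor-major seventh chord.
E is the fifth of A minor-major seventh; fifth in the bass means second inversion (figured bass 4/3).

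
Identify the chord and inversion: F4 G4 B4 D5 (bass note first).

The pitch classes F, G, B, D arrange in thirds as G–B–D–F: a G dominant seventh chord.
With the seventh (F) in the bass, the chord is in third inversion (figured bass 4/2).

G dominant seventh, third inversion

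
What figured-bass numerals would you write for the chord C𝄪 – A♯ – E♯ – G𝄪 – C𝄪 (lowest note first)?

6/5

The notes C##, A#, E#, G## stack in thirds as A#–C##–E#–G## — an A# major seventh chord. The bass C## is the third, so this is first inversion: figured 6/5.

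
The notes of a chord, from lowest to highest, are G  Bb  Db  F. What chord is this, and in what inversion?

The pitch classes G, Bb, Db, F arrange in thirds as G–Bb–Db–F: a G half-diminished seventh chord.
With the root (G) in the bass, the chord is in root position (figured bass 7).

G half-diminished seventh, root position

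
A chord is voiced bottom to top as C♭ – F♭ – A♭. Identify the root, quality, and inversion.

Reducing to letter names: Cb, Fb, Ab. These stack in thirds as Fb–Ab–Cb — an Fb major triad.
The lowest note is Cb, the fifth of the chord, so this is second inversion (figured bass 6/4).

Fb major, second inversion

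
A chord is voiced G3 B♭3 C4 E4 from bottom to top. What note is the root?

Reordering G, Bb, C, E into stacked thirds gives C–E–G–Bb; the bottom of that stack, C, is the root.

C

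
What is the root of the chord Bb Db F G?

G

Reordering Bb, Db, F, G into stacked thirds gives G–Bb–Db–F; the bottom of that stack, G, is the root.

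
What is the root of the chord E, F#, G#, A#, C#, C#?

The distinct letter names are E, F#, G#, A#, C#. Arranged as a stack of thirds they read F#–A#–C#–E–G#, so F# is the root (an F# dominant ninth chord).

F#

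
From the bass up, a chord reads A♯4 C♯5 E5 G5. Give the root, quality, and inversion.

A# diminished seventh, root position

The pitch classes A#, C#, E, G arrange in thirds as A#–C#–E–G: an A# diminished seventh chord.
With the root (A#) in the bass, the chord is in root position (figured bass 7).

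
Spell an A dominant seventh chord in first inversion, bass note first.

C#, E, G, A

A dominant seventh is A–C#–E–G. First inversion puts the third (C#) in the bass, with the remaining tones above: C#, E, G, A.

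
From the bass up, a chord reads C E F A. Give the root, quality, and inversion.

The pitch classes C, E, F, A arrange in thirds as F–A–C–E: an F major seventh chord.
With the fifth (C) in the bass, the chord is in second inversion (figured bass 4/3).

F major seventh, second inversion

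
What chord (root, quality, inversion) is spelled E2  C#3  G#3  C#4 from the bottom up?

The distinct note names are E, C#, G#. Stacked in thirds they read C#–E–G#, which is a minor triad on C#.
With the third (E) in the bass, the chord is in first inversion (figured bass 6).

C# minor, first inversion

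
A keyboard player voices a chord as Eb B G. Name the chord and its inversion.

Reducing to letter names: Eb, B, G. These stack in thirds as Eb–G–B — an Eb augmented triad.
Eb is the root of Eb augmented; root in the bass means root position (figured bass 5/3).

Eb augmented, root position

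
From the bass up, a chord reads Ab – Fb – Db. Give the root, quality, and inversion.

Db minor, second inversion

Reducing to letter names: Ab, Fb, Db. These stack in thirds as Db–Fb–Ab — a Db minor triad.
With the fifth (Ab) in the bass, the chord is in second inversion (figured bass 6/4).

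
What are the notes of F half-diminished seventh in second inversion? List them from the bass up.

F half-diminished seventh is F–Ab–Cb–Eb. Second inversion puts the fifth (Cb) in the bass, with the remaining tones above: Cb, Eb, F, Ab.

Cb, Eb, F, Ab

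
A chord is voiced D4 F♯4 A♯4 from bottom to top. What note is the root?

Reordering D, F#, A# into stacked thirds gives D–F#–A#; the bottom of that stack, D, is the root.

D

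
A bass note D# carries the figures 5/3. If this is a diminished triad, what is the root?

D#

The figures 5/3 mean the root of the chord is in the bass. If D# is the root of a diminished triad, the root is D# (chord tones D#–F#–A).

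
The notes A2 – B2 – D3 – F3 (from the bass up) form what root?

A, B, D, F are the tones of a B half-diminished seventh chord (B–D–F–A), making B the root.

B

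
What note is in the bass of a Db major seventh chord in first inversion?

The third of Db major seventh (Db–F–Ab–C) is F; that is the bass in first inversion.

F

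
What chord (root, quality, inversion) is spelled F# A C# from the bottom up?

F# minor, root position

The pitch classes F#, A, C# arrange in thirds as F#–A–C#: an F# minor triad.
F# is the root of F# minor; root in the bass means root position (figured bass 5/3).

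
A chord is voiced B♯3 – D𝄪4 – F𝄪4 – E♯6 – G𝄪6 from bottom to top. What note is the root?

E#

B#, D##, F##, E#, G## are the tones of an E# major ninth chord (E#–G##–B#–D##–F##), making E# the root.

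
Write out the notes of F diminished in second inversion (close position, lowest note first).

F diminished is F–Ab–Cb. Second inversion puts the fifth (Cb) in the bass, with the remaining tones above: Cb, F, Ab.

Cb, F, Ab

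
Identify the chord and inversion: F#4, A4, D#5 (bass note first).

The pitch classes F#, A, D# arrange in thirds as D#–F#–A: a D# diminished triad.
With the third (F#) in the bass, the chord is in first inversion (figured bass 6).

D# diminished, first inversion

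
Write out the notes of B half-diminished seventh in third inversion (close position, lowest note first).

Spelling B half-diminished seventh: B–D–F–A. In third inversion the seventh is bass, giving A, B, D, F from the bottom.

A, B, D, F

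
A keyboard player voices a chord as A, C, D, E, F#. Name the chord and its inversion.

D dominant ninth, second inversion

Reducing to letter names: A, C, D, E, F#. These stack in thirds as D–F#–A–C–E — a D dominant ninth chord.
With the fifth (A) in the bass, the chord is in second inversion.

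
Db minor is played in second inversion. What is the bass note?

Ab

Db minor is Db–Fb–Ab. Second inversion places the fifth in the bass: Ab.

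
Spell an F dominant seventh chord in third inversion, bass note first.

Eb, F, A, C

The chord tones are F–A–C–Eb. With the seventh (Eb) lowest for third inversion: Eb, F, A, C.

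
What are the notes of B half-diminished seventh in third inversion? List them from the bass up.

Spelling B half-diminished seventh: B–D–F–A. In third inversion the seventh is bass, giving A, B, D, F from the bottom.

A, B, D, F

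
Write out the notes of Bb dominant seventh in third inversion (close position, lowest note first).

The chord tones are Bb–D–F–Ab. With the seventh (Ab) lowest for third inversion: Ab, Bb, D, F.

Ab, Bb, D, F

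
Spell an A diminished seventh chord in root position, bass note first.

A, C, Eb, Gb

A diminished seventh is A–C–Eb–Gb. Root position puts the root (A) in the bass, with the remaining tones above: A, C, Eb, Gb.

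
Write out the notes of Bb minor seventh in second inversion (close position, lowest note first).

F, Ab, Bb, Db

Bb minor seventh is Bb–Db–F–Ab. Second inversion puts the fifth (F) in the bass, with the remaining tones above: F, Ab, Bb, Db.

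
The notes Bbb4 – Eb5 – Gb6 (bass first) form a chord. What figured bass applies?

6/4

The notes Bbb, Eb, Gb stack in thirds as Eb–Gb–Bbb — an Eb diminished triad. The bass Bbb is the fifth, so this is second inversion: figured 6/4.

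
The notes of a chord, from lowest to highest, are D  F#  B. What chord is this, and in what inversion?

Reducing to letter names: D, F#, B. These stack in thirds as B–D–F# — a B minor triad.
D is the third of B minor; third in the bass means first inversion (figured bass 6).

B minor, first inversion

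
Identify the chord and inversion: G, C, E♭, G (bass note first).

The distinct note names are G, C, Eb. Stacked in thirds they read C–Eb–G, which is a minor triad on C.
G is the fifth of C minor; fifth in the bass means second inversion (figured bass 6/4).

C minor, second inversion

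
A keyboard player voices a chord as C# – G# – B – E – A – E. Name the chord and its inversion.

Reducing to letter names: C#, G#, B, E, A. These stack in thirds as A–C#–E–G#–B — an A major ninth chord.
C# is the third of A major ninth; third in the bass means first inversion.

A major ninth, first inversion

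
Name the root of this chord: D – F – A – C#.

D, F, A, C# are the tones of a D minor-major seventh chord (D–F–A–C#), making D the root.

D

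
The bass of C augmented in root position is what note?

C

C augmented is C–E–G#. Root position places the root in the bass: C.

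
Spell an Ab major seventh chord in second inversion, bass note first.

Spelling Ab major seventh: Ab–C–Eb–G. In second inversion the fifth is bass, giving Eb, G, Ab, C from the bottom.

Eb, G, Ab, C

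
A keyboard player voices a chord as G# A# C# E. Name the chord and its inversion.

A# half-diminished seventh, third inversion

The pitch classes G#, A#, C#, E arrange in thirds as A#–C#–E–G#: an A# half-diminished seventh chord.
With the seventh (G#) in the bass, the chord is in third inversion (figured bass 4/2).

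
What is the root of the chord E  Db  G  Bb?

E

The distinct letter names are E, Db, G, Bb. Arranged as a stack of thirds they read E–G–Bb–Db, so E is the root (an E diminished seventh chord).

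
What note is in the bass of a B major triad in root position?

The root of B major (B–D#–F#) is B; that is the bass in root position.

B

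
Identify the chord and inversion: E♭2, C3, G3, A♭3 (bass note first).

Ab major seventh, second inversion

The pitch classes Eb, C, G, Ab arrange in thirds as Ab–C–Eb–G: an Ab major seventh chord.
The lowest note is Eb, the fifth of the chord, so this is second inversion (figured bass 4/3).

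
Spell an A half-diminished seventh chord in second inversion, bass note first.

The chord tones are A–C–Eb–G. With the fifth (Eb) lowest for second inversion: Eb, G, A, C.

Eb, G, A, C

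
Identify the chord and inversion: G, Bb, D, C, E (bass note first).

C dominant ninth, second inversion

The distinct note names are G, Bb, D, C, E. Stacked in thirds they read C–E–G–Bb–D, which is a dominant ninth chord on C.
G is the fifth of C dominant ninth; fifth in the bass means second inversion.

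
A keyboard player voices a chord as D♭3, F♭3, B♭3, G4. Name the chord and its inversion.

G diminished seventh, second inversion

Reducing to letter names: Db, Fb, Bb, G. These stack in thirds as G–Bb–Db–Fb — a G diminished seventh chord.
The lowest note is Db, the fifth of the chord, so this is second inversion (figured bass 4/3).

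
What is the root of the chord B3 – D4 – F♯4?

Reordering B, D, F# into stacked thirds gives B–D–F#; the bottom of that stack, B, is the root.

B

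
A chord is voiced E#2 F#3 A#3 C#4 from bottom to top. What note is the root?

The distinct letter names are E#, F#, A#, C#. Arranged as a stack of thirds they read F#–A#–C#–E#, so F# is the root (an F# major seventh chord).

F#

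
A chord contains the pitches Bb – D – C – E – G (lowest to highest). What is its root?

The distinct letter names are Bb, D, C, E, G. Arranged as a stack of thirds they read C–E–G–Bb–D, so C is the root (a C dominant ninth chord).

C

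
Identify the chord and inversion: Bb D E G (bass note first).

The pitch classes Bb, D, E, G arrange in thirds as E–G–Bb–D: an E half-diminished seventh chord.
Bb is the fifth of E half-diminished seventh; fifth in the bass means second inversion (figured bass 4/3).

E half-diminished seventh, second inversion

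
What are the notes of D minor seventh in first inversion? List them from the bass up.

D minor seventh is D–F–A–C. First inversion puts the third (F) in the bass, with the remaining tones above: F, A, C, D.

F, A, C, D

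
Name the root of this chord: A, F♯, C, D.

D

The distinct letter names are A, F#, C, D. Arranged as a stack of thirds they read D–F#–A–C, so D is the root (a D dominant seventh chord).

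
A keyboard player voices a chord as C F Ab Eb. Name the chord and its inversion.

The pitch classes C, F, Ab, Eb arrange in thirds as F–Ab–C–Eb: an F minor seventh chord.
The lowest note is C, the fifth of the chord, so this is second inversion (figured bass 4/3).

F minor seventh, second inversion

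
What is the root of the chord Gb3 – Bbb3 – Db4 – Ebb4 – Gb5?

Ebb

Gb, Bbb, Db, Ebb are the tones of an Ebb major seventh chord (Ebb–Gb–Bbb–Db), making Ebb the root.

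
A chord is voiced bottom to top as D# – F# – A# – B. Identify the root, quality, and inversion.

B major seventh, first inversion

The distinct note names are D#, F#, A#, B. Stacked in thirds they read B–D#–F#–A#, which is a major seventh chord on B.
With the third (D#) in the bass, the chord is in first inversion (figured bass 6/5).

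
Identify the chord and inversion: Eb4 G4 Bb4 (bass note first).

Reducing to letter names: Eb, G, Bb. These stack in thirds as Eb–G–Bb — an Eb major triad.
Eb is the root of Eb major; root in the bass means root position (figured bass 5/3).

Eb major, root position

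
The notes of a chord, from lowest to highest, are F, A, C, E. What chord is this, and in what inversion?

Reducing to letter names: F, A, C, E. These stack in thirds as F–A–C–E — an F major seventh chord.
With the root (F) in the bass, the chord is in root position (figured bass 7).

F major seventh, root position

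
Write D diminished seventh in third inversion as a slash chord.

Ddim7/Cb

Third inversion of D diminished seventh has the seventh (Cb) in the bass. As a slash chord: Ddim7/Cb.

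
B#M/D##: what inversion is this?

B#M/D## means B# major with D## in the bass. D## is the third of B# major (B#–D##–F##), so this is first inversion.

first inversion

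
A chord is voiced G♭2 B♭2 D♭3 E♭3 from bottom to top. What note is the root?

Eb

The distinct letter names are Gb, Bb, Db, Eb. Arranged as a stack of thirds they read Eb–Gb–Bb–Db, so Eb is the root (an Eb minor seventh chord).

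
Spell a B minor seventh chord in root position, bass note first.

B, D, F#, A

B minor seventh is B–D–F#–A. Root position puts the root (B) in the bass, with the remaining tones above: B, D, F#, A.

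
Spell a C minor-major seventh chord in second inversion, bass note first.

Spelling C minor-major seventh: C–Eb–G–B. In second inversion the fifth is bass, giving G, B, C, Eb from the bottom.

G, B, C, Eb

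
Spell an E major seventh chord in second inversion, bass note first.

B, D#, E, G#

Spelling E major seventh: E–G#–B–D#. In second inversion the fifth is bass, giving B, D#, E, G# from the bottom.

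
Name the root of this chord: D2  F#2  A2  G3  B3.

G

D, F#, A, G, B are the tones of a G major ninth chord (G–B–D–F#–A), making G the root.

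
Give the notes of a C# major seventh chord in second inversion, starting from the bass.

The chord tones are C#–E#–G#–B#. With the fifth (G#) lowest for second inversion: G#, B#, C#, E#.

G#, B#, C#, E#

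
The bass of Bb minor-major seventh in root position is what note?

The root of Bb minor-major seventh (Bb–Db–F–A) is Bb; that is the bass in root position.

Bb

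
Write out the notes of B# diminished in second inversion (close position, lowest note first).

The chord tones are B#–D#–F#. With the fifth (F#) lowest for second inversion: F#, B#, D#.

F#, B#, D#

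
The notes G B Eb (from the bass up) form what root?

Eb

G, B, Eb are the tones of an Eb augmented triad (Eb–G–B), making Eb the root.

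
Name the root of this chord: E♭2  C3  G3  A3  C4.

A

The distinct letter names are Eb, C, G, A. Arranged as a stack of thirds they read A–C–Eb–G, so A is the root (an A half-diminished seventh chord).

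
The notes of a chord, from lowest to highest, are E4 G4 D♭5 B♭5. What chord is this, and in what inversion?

E diminished seventh, root position

Reducing to letter names: E, G, Db, Bb. These stack in thirds as E–G–Bb–Db — an E diminished seventh chord.
E is the root of E diminished seventh; root in the bass means root position (figured bass 7).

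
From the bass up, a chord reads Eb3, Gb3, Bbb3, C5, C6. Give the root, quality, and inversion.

The pitch classes Eb, Gb, Bbb, C arrange in thirds as C–Eb–Gb–Bbb: a C diminished seventh chord.
Eb is the third of C diminished seventh; third in the bass means first inversion (figured bass 6/5).

C diminished seventh, first inversion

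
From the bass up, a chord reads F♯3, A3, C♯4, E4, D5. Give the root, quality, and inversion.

D major ninth, first inversion

The pitch classes F#, A, C#, E, D arrange in thirds as D–F#–A–C#–E: a D major ninth chord.
With the third (F#) in the bass, the chord is in first inversion.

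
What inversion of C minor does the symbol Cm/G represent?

Cm/G means C minor with G in the bass. G is the fifth of C minor (C–Eb–G), so this is second inversion.

second inversion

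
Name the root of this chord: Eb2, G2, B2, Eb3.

Eb

The distinct letter names are Eb, G, B. Arranged as a stack of thirds they read Eb–G–B, so Eb is the root (an Eb augmented triad).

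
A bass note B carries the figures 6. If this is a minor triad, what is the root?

G#

The figures 6 mean the third of the chord is in the bass. If B is the third of a minor triad, the root is G# (chord tones G#–B–D#).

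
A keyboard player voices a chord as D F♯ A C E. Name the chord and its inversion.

Reducing to letter names: D, F#, A, C, E. These stack in thirds as D–F#–A–C–E — a D dominant ninth chord.
D is the root of D dominant ninth; root in the bass means root position.

D dominant ninth, root position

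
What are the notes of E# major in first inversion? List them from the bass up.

E# major is E#–G##–B#. First inversion puts the third (G##) in the bass, with the remaining tones above: G##, B#, E#.

G##, B#, E#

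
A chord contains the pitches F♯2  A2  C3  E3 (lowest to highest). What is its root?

F#, A, C, E are the tones of an F# half-diminished seventh chord (F#–A–C–E), making F# the root.

F#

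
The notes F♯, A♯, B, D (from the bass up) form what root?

Reordering F#, A#, B, D into stacked thirds gives B–D–F#–A#; the bottom of that stack, B, is the root.

B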